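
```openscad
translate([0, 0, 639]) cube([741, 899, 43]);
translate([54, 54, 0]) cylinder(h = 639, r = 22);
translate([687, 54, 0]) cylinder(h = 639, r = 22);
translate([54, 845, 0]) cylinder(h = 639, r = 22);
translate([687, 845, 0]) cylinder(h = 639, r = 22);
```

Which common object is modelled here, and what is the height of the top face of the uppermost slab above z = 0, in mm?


A table. The table height is 682 mm.

A 741×899×43 slab sits at z = 639 on four Ø44 mm round legs — a table. The top surface is at 639 + 43 = 682 mm.


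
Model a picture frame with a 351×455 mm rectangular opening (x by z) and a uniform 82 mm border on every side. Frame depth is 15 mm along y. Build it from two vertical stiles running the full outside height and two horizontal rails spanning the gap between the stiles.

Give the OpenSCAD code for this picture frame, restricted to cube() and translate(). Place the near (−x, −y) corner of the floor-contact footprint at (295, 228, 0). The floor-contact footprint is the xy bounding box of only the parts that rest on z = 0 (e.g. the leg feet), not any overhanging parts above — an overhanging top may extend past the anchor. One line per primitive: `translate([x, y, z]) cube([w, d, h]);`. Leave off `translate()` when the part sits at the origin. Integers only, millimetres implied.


translate([295, 228, 0]) cube([82, 15, 619]);
translate([728, 228, 0]) cube([82, 15, 619]);
translate([377, 228, 0]) cube([351, 15, 82]);
translate([377, 228, 537]) cube([351, 15, 82]);


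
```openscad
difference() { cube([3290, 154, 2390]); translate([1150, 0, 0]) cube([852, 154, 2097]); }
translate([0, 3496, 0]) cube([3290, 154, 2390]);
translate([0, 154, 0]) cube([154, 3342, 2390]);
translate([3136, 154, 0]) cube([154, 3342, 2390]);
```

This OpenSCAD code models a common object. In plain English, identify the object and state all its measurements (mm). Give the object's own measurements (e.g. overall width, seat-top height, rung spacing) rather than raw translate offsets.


A single room: four walls, each 2390 mm tall and 154 mm thick, enclosing an outside footprint 3290×3650 mm (x × y), no floor or roof. The front and back walls (−y and +y sides) run the full x-width; the side walls fit between their inner faces. A door opening 852 mm wide and 2097 mm tall is cut through the front wall from the floor up, its −x edge 1150 mm from the wall's −x end.


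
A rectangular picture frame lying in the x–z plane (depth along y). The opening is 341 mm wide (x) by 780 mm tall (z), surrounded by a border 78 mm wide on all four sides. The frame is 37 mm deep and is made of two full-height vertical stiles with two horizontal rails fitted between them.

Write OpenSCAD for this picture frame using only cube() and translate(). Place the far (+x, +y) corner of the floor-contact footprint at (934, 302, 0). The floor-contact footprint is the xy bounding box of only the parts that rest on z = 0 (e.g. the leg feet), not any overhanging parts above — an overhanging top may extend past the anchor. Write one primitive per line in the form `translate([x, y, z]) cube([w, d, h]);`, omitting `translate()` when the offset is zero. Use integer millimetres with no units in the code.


translate([437, 265, 0]) cube([78, 37, 936]);
translate([856, 265, 0]) cube([78, 37, 936]);
translate([515, 265, 0]) cube([341, 37, 78]);
translate([515, 265, 858]) cube([341, 37, 78]);


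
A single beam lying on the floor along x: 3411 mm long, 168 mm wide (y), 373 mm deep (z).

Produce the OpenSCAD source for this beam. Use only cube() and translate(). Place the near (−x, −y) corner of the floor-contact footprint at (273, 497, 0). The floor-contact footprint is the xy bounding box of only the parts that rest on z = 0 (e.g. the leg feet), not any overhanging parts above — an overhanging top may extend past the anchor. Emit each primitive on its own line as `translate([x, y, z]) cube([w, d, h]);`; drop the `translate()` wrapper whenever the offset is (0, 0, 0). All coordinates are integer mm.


translate([273, 497, 0]) cube([3411, 168, 373]);


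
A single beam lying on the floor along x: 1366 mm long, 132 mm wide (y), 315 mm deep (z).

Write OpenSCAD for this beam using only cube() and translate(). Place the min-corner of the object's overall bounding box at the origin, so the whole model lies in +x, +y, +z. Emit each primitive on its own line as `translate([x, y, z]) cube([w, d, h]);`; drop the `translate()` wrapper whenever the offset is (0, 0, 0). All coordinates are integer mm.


cube([1366, 132, 315]);


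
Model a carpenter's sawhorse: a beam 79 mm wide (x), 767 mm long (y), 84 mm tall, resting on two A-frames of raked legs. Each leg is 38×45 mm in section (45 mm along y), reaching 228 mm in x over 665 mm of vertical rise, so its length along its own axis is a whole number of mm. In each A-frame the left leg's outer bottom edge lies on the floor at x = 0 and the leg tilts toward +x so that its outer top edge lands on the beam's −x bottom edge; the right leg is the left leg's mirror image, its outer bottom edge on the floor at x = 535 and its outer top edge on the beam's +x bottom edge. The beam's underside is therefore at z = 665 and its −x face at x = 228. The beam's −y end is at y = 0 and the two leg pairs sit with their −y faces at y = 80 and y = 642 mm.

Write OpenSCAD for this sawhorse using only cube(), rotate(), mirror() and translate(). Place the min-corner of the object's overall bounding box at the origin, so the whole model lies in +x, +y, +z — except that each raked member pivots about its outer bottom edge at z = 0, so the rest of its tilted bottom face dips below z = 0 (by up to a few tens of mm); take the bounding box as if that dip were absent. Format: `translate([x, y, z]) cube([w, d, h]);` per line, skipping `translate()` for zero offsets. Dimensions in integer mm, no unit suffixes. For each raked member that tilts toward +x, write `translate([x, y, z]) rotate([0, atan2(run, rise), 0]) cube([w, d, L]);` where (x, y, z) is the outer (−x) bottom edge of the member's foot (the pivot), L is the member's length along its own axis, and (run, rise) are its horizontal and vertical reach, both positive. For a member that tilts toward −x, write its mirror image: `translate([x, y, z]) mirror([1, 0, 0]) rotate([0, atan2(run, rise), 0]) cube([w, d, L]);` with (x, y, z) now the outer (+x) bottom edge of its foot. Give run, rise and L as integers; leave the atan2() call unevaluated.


// leg length = √(228² + 665²) = 703
// right-leg outer foot x = 2·228 + 79 = 535
// beam min-corner = (228, 0, 665)
translate([228, 0, 665]) cube([79, 767, 84]);
translate([0, 80, 0]) rotate([0, atan2(228, 665), 0]) cube([38, 45, 703]);
translate([535, 80, 0]) mirror([1, 0, 0]) rotate([0, atan2(228, 665), 0]) cube([38, 45, 703]);
translate([0, 642, 0]) rotate([0, atan2(228, 665), 0]) cube([38, 45, 703]);
translate([535, 642, 0]) mirror([1, 0, 0]) rotate([0, atan2(228, 665), 0]) cube([38, 45, 703]);


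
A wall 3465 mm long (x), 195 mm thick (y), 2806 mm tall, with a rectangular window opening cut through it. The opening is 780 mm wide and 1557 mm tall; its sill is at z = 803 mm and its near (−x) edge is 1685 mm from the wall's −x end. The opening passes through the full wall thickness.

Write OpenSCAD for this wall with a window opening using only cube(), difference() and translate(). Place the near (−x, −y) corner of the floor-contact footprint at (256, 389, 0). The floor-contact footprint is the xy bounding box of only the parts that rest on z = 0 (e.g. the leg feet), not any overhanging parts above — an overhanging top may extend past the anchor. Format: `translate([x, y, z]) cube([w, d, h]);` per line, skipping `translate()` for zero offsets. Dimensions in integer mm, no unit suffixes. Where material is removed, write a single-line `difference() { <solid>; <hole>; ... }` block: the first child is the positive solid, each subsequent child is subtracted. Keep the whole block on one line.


difference() { translate([256, 389, 0]) cube([3465, 195, 2806]); translate([1941, 389, 803]) cube([780, 195, 1557]); }


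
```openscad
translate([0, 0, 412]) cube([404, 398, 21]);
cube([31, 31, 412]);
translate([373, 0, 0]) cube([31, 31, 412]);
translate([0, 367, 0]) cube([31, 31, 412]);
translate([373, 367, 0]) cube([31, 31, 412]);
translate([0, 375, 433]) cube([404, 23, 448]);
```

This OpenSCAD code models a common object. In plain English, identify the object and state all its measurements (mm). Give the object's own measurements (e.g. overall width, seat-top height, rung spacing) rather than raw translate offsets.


A chair. The seat is a 404×398×21 mm slab with its top at z = 433 mm, on four 31×31 mm corner legs (flush with the seat edges, standing on z = 0). A flat backrest 23 mm thick, 448 mm tall, spans the full seat width and rises from the seat top along its +y edge, rear face flush with the rear of the seat.


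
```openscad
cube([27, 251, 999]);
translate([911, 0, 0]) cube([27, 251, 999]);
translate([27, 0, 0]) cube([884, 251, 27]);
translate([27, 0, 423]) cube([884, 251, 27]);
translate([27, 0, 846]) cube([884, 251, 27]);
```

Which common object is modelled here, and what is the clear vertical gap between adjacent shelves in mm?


A bookshelf. The clear shelf gap is 396 mm.

Two tall side panels with 3 horizontal boards between them — a bookshelf. The first two shelf undersides are at z = 0 and z = 423; with shelf thickness 27, the clear gap is 423 − 0 − 27 = 396 mm.


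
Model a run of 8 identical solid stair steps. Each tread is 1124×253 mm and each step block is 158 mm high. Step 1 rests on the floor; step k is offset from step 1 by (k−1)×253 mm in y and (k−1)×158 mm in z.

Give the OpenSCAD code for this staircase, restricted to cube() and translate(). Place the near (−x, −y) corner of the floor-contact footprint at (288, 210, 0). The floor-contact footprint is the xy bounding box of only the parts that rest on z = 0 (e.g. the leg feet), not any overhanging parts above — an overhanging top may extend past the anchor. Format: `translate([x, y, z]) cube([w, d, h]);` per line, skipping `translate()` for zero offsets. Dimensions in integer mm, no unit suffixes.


translate([288, 210, 0]) cube([1124, 253, 158]);
translate([288, 463, 158]) cube([1124, 253, 158]);
translate([288, 716, 316]) cube([1124, 253, 158]);
translate([288, 969, 474]) cube([1124, 253, 158]);
translate([288, 1222, 632]) cube([1124, 253, 158]);
translate([288, 1475, 790]) cube([1124, 253, 158]);
translate([288, 1728, 948]) cube([1124, 253, 158]);
translate([288, 1981, 1106]) cube([1124, 253, 158]);


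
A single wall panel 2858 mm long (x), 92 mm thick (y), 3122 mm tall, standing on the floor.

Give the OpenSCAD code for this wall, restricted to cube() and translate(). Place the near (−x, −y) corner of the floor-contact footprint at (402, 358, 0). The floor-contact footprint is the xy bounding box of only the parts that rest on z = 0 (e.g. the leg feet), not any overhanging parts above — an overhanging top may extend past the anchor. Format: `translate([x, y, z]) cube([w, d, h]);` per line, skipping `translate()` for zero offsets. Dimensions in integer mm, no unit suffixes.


translate([402, 358, 0]) cube([2858, 92, 3122]);


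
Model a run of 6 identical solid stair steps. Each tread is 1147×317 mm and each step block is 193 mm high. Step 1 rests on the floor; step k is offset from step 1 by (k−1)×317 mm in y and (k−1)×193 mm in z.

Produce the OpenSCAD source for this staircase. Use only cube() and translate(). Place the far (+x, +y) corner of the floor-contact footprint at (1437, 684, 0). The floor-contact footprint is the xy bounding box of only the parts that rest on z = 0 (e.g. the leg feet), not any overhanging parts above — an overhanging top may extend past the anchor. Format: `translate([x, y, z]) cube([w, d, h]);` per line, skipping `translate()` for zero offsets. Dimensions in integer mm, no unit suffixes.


translate([290, 367, 0]) cube([1147, 317, 193]);
translate([290, 684, 193]) cube([1147, 317, 193]);
translate([290, 1001, 386]) cube([1147, 317, 193]);
translate([290, 1318, 579]) cube([1147, 317, 193]);
translate([290, 1635, 772]) cube([1147, 317, 193]);
translate([290, 1952, 965]) cube([1147, 317, 193]);


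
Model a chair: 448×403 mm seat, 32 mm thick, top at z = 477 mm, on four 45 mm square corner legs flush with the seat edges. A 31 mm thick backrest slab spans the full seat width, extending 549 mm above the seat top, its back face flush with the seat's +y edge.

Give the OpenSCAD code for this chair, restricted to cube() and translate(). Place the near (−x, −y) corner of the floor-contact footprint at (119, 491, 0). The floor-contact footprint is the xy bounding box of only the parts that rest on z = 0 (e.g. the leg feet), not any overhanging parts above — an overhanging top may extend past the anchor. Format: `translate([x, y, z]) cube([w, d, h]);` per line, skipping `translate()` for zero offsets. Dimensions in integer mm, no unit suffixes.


translate([119, 491, 445]) cube([448, 403, 32]);
translate([119, 491, 0]) cube([45, 45, 445]);
translate([522, 491, 0]) cube([45, 45, 445]);
translate([119, 849, 0]) cube([45, 45, 445]);
translate([522, 849, 0]) cube([45, 45, 445]);
translate([119, 863, 477]) cube([448, 31, 549]);


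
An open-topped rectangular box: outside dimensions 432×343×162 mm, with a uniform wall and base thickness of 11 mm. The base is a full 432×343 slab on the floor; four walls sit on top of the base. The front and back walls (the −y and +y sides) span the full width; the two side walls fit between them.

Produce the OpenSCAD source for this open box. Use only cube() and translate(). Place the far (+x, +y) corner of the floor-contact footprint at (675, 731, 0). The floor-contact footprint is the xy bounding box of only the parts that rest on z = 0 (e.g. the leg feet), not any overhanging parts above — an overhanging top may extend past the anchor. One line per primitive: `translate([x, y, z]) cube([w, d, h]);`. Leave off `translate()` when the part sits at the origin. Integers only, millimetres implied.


translate([243, 388, 0]) cube([432, 343, 11]);
translate([243, 388, 11]) cube([432, 11, 151]);
translate([243, 720, 11]) cube([432, 11, 151]);
translate([243, 399, 11]) cube([11, 321, 151]);
translate([664, 399, 11]) cube([11, 321, 151]);


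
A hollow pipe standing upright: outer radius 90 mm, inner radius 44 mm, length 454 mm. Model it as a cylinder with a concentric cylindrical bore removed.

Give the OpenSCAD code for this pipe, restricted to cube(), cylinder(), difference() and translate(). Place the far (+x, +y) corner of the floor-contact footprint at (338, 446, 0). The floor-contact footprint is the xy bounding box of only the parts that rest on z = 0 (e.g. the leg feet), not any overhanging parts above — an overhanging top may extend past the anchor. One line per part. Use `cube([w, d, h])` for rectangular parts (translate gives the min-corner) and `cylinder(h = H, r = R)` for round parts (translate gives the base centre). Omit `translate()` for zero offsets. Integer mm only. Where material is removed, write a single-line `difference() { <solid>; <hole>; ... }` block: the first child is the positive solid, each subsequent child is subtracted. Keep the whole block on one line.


difference() { translate([248, 356, 0]) cylinder(h = 454, r = 90); translate([248, 356, 0]) cylinder(h = 454, r = 44); }


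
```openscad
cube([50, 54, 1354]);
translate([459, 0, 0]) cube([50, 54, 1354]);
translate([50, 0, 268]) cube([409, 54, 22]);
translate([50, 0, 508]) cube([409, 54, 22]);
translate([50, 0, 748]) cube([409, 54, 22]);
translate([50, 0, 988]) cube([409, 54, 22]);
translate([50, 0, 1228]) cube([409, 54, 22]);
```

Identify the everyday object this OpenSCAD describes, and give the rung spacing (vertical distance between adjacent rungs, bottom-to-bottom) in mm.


A ladder. The rung spacing is 240 mm.

Two tall 50×54 posts with 5 short bars between them — a ladder. Adjacent rungs sit at z = 268 and z = 508, so the spacing is 508 − 268 = 240 mm.


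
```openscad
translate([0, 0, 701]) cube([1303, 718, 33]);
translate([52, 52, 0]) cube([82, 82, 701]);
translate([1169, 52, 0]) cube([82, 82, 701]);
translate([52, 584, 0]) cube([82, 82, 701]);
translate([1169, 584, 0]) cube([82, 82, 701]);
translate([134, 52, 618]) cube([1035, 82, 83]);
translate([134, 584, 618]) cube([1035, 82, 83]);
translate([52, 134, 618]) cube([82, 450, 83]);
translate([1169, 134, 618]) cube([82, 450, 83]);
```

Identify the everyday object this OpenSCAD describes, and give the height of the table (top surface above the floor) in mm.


A table. The table height is 734 mm.

A 1303×718×33 slab sits at z = 701 on four 82 mm square posts — a table. The top surface is at 701 + 33 = 734 mm.


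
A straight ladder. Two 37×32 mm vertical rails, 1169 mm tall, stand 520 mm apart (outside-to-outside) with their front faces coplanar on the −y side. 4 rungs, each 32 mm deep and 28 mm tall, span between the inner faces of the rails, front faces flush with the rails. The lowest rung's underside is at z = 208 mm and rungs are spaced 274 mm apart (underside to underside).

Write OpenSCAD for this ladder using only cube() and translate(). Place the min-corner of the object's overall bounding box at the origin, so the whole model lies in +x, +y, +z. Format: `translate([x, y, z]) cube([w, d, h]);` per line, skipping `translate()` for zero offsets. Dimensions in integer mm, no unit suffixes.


cube([37, 32, 1169]);
translate([483, 0, 0]) cube([37, 32, 1169]);
translate([37, 0, 208]) cube([446, 32, 28]);
translate([37, 0, 482]) cube([446, 32, 28]);
translate([37, 0, 756]) cube([446, 32, 28]);
translate([37, 0, 1030]) cube([446, 32, 28]);


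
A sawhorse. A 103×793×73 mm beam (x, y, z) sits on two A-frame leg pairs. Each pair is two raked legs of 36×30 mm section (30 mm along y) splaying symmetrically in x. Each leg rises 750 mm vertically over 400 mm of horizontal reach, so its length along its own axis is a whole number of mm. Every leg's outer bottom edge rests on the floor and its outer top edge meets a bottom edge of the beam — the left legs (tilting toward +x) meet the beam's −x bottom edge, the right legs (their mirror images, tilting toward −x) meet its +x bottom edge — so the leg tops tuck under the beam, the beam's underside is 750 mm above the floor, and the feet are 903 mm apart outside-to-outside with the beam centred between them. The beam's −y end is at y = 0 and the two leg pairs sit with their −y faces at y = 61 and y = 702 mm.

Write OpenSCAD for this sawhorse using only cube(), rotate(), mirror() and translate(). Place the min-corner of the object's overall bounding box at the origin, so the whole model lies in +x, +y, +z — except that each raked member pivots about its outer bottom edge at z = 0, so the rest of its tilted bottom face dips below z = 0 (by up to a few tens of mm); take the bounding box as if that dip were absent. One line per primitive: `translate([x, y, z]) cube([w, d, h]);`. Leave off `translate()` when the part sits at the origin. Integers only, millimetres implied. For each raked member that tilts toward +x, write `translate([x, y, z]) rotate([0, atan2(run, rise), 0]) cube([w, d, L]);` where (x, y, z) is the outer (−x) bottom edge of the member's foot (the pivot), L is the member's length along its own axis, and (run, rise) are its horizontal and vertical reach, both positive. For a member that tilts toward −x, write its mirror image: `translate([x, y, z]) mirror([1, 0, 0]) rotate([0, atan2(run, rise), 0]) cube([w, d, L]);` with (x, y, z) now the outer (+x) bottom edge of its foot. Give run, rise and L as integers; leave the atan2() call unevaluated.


translate([400, 0, 750]) cube([103, 793, 73]);
translate([0, 61, 0]) rotate([0, atan2(400, 750), 0]) cube([36, 30, 850]);
translate([903, 61, 0]) mirror([1, 0, 0]) rotate([0, atan2(400, 750), 0]) cube([36, 30, 850]);
translate([0, 702, 0]) rotate([0, atan2(400, 750), 0]) cube([36, 30, 850]);
translate([903, 702, 0]) mirror([1, 0, 0]) rotate([0, atan2(400, 750), 0]) cube([36, 30, 850]);


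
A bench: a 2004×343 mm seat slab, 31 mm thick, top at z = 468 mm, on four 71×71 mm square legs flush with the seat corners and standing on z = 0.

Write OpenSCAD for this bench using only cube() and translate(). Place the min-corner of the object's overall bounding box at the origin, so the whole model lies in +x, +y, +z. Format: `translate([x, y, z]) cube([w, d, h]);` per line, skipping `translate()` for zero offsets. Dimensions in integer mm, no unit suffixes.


// leg_h = 468 − 31 = 437
translate([0, 0, 437]) cube([2004, 343, 31]);
cube([71, 71, 437]);
translate([0, 272, 0]) cube([71, 71, 437]);
translate([1933, 0, 0]) cube([71, 71, 437]);
translate([1933, 272, 0]) cube([71, 71, 437]);


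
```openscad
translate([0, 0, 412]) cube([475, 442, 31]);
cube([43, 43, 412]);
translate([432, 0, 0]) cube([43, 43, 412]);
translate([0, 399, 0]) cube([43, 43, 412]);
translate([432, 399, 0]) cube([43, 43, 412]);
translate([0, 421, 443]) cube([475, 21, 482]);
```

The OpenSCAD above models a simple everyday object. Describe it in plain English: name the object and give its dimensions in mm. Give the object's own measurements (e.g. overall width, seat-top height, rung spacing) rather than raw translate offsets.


A chair. The seat is a 475×442×31 mm slab with its top at z = 443 mm, on four 43×43 mm corner legs (flush with the seat edges, standing on z = 0). A flat backrest 21 mm thick, 482 mm tall, spans the full seat width and rises from the seat top along its +y edge, rear face flush with the rear of the seat.


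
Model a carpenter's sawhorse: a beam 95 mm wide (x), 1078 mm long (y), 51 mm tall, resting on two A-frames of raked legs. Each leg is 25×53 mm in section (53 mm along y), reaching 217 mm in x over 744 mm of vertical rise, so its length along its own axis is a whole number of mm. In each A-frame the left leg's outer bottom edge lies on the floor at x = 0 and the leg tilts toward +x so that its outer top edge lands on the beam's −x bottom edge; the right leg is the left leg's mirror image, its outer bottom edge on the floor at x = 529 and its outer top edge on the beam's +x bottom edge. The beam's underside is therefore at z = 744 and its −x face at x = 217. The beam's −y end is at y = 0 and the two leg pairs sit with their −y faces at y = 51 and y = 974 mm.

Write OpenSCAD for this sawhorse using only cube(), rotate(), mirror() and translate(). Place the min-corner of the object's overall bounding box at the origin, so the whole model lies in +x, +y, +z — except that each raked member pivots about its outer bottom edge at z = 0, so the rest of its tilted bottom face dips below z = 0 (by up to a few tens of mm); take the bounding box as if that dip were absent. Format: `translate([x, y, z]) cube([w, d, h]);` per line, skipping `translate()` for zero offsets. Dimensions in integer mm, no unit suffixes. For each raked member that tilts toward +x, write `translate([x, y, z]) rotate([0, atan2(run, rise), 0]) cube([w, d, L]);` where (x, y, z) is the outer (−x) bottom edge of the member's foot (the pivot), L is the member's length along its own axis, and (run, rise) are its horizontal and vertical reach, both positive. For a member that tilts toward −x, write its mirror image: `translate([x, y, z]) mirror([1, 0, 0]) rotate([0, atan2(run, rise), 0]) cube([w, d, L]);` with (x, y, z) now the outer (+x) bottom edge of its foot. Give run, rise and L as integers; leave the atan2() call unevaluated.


translate([217, 0, 744]) cube([95, 1078, 51]);
translate([0, 51, 0]) rotate([0, atan2(217, 744), 0]) cube([25, 53, 775]);
translate([529, 51, 0]) mirror([1, 0, 0]) rotate([0, atan2(217, 744), 0]) cube([25, 53, 775]);
translate([0, 974, 0]) rotate([0, atan2(217, 744), 0]) cube([25, 53, 775]);
translate([529, 974, 0]) mirror([1, 0, 0]) rotate([0, atan2(217, 744), 0]) cube([25, 53, 775]);


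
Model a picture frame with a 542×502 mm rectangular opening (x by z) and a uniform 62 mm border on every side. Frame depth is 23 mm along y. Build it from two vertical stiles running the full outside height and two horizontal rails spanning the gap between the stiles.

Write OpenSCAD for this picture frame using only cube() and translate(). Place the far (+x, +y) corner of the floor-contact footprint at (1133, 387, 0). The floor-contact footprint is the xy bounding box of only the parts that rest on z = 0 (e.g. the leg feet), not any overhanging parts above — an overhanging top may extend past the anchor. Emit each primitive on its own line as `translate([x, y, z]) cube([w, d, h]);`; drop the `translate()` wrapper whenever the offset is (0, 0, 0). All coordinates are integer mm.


translate([467, 364, 0]) cube([62, 23, 626]);
translate([1071, 364, 0]) cube([62, 23, 626]);
translate([529, 364, 0]) cube([542, 23, 62]);
translate([529, 364, 564]) cube([542, 23, 62]);


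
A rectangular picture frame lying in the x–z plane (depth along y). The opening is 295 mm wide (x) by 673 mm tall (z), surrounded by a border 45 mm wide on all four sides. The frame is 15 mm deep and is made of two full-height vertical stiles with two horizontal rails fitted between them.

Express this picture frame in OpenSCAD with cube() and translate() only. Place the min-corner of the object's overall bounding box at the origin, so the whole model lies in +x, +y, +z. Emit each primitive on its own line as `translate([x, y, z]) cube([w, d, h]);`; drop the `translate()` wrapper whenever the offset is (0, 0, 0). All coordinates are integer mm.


cube([45, 15, 763]);
translate([340, 0, 0]) cube([45, 15, 763]);
translate([45, 0, 0]) cube([295, 15, 45]);
translate([45, 0, 718]) cube([295, 15, 45]);


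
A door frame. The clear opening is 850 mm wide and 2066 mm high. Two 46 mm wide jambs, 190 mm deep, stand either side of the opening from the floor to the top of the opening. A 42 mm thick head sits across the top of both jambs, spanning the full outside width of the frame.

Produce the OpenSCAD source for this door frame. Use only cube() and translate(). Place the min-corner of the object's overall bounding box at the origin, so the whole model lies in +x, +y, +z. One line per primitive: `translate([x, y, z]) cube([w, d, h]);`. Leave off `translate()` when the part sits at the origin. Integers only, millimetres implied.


cube([46, 190, 2066]);
translate([896, 0, 0]) cube([46, 190, 2066]);
translate([0, 0, 2066]) cube([942, 190, 42]);


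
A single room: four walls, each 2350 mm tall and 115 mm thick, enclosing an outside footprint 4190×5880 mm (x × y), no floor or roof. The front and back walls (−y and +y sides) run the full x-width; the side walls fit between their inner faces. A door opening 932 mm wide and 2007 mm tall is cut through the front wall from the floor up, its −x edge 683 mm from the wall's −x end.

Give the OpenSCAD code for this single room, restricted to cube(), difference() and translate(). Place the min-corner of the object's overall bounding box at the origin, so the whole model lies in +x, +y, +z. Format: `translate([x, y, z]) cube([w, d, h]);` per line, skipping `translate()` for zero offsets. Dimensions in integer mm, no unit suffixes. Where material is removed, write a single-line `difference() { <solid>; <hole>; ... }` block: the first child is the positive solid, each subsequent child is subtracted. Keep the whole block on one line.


difference() { cube([4190, 115, 2350]); translate([683, 0, 0]) cube([932, 115, 2007]); }
translate([0, 5765, 0]) cube([4190, 115, 2350]);
translate([0, 115, 0]) cube([115, 5650, 2350]);
translate([4075, 115, 0]) cube([115, 5650, 2350]);


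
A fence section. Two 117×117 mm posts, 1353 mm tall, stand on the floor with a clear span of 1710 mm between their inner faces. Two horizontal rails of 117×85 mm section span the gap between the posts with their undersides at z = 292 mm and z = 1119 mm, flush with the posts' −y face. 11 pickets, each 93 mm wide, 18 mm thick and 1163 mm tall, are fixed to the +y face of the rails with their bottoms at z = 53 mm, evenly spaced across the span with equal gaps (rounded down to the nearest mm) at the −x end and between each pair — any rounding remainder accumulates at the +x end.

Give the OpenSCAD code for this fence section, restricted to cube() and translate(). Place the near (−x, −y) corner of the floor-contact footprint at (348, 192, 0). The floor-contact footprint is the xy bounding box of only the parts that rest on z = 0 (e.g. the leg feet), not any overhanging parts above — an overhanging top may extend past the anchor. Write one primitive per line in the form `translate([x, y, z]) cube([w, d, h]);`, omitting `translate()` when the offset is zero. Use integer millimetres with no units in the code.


translate([348, 192, 0]) cube([117, 117, 1353]);
translate([2175, 192, 0]) cube([117, 117, 1353]);
translate([465, 192, 292]) cube([1710, 117, 85]);
translate([465, 192, 1119]) cube([1710, 117, 85]);
translate([522, 309, 53]) cube([93, 18, 1163]);
translate([672, 309, 53]) cube([93, 18, 1163]);
translate([822, 309, 53]) cube([93, 18, 1163]);
translate([972, 309, 53]) cube([93, 18, 1163]);
translate([1122, 309, 53]) cube([93, 18, 1163]);
translate([1272, 309, 53]) cube([93, 18, 1163]);
translate([1422, 309, 53]) cube([93, 18, 1163]);
translate([1572, 309, 53]) cube([93, 18, 1163]);
translate([1722, 309, 53]) cube([93, 18, 1163]);
translate([1872, 309, 53]) cube([93, 18, 1163]);
translate([2022, 309, 53]) cube([93, 18, 1163]);


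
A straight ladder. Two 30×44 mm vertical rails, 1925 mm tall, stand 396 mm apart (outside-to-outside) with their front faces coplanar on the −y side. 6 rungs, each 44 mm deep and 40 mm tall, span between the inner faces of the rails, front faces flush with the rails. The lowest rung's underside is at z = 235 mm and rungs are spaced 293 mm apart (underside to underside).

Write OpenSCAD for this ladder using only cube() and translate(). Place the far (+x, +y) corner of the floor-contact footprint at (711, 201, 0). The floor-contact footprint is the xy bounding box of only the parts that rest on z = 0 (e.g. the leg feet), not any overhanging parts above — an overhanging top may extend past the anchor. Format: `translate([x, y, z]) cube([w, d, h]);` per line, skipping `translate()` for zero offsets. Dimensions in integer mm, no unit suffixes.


translate([315, 157, 0]) cube([30, 44, 1925]);
translate([681, 157, 0]) cube([30, 44, 1925]);
translate([345, 157, 235]) cube([336, 44, 40]);
translate([345, 157, 528]) cube([336, 44, 40]);
translate([345, 157, 821]) cube([336, 44, 40]);
translate([345, 157, 1114]) cube([336, 44, 40]);
translate([345, 157, 1407]) cube([336, 44, 40]);
translate([345, 157, 1700]) cube([336, 44, 40]);


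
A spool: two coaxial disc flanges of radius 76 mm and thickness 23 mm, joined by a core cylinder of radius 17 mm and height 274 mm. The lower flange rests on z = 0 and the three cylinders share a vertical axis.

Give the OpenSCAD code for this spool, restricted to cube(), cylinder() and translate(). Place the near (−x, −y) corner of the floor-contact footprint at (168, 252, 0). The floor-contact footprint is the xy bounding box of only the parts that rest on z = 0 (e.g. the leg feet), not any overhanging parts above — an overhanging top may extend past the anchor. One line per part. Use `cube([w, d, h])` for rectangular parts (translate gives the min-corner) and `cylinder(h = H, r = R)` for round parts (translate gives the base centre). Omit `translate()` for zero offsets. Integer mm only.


translate([244, 328, 0]) cylinder(h = 23, r = 76);
translate([244, 328, 23]) cylinder(h = 274, r = 17);
translate([244, 328, 297]) cylinder(h = 23, r = 76);


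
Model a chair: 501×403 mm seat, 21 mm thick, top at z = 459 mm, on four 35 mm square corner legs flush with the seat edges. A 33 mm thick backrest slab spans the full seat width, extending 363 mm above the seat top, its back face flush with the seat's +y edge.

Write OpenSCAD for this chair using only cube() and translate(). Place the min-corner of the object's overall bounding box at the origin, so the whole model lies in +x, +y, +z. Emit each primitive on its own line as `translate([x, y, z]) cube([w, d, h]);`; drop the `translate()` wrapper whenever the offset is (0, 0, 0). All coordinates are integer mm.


translate([0, 0, 438]) cube([501, 403, 21]);
cube([35, 35, 438]);
translate([466, 0, 0]) cube([35, 35, 438]);
translate([0, 368, 0]) cube([35, 35, 438]);
translate([466, 368, 0]) cube([35, 35, 438]);
translate([0, 370, 459]) cube([501, 33, 363]);


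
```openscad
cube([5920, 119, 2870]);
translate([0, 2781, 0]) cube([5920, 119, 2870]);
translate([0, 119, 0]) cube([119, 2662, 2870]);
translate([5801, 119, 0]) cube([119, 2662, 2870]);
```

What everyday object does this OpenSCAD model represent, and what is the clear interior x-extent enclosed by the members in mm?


A house (or room) frame. The interior width is 5682 mm.

Four 2870 mm walls enclosing a rectangle with no floor or roof — a room or house frame. Outside width is 5920 mm and wall thickness is 119 mm, so the interior width is 5920 − 2 × 119 = 5682 mm.


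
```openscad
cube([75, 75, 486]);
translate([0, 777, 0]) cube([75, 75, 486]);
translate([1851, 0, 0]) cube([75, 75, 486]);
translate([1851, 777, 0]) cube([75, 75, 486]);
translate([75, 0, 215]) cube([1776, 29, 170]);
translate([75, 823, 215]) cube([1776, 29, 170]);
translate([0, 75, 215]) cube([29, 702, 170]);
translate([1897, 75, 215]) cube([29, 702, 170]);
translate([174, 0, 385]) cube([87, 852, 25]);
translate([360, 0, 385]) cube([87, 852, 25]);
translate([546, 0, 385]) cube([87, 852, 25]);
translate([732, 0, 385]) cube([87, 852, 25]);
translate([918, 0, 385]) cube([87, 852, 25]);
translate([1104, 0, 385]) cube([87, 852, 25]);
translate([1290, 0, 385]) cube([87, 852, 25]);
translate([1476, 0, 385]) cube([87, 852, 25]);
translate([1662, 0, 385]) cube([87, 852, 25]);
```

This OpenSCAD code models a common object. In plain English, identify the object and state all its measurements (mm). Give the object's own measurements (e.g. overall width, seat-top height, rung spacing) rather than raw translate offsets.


A bed frame 1926 mm long (x) by 852 mm wide (y). Four 75×75 mm corner posts, 486 mm tall, at the corners of the footprint. Four rails of 29 mm thickness and 170 mm height run between adjacent posts with their undersides at z = 215 mm, their outer faces flush with the outside of the frame (the two x-running rails run between the posts' inner faces; the two y-running rails run between the posts' inner faces). 9 slats, each 87 mm wide (x) and 25 mm thick, lie across the top of the two x-running rails, running the full 852 mm width of the frame in y; along x they sit between the end posts with a 99 mm gap after the −x posts and between neighbouring slats, leaving 102 mm before the +x posts.


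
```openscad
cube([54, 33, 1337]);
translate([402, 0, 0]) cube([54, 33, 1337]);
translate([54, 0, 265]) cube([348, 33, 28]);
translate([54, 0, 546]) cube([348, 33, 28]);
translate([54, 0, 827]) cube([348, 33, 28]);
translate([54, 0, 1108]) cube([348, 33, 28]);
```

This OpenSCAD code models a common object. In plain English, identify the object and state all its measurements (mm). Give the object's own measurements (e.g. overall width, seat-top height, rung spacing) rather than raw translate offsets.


A straight ladder. Two 54×33 mm vertical rails, 1337 mm tall, stand 456 mm apart (outside-to-outside) with their front faces coplanar on the −y side. 4 rungs, each 33 mm deep and 28 mm tall, span between the inner faces of the rails, front faces flush with the rails. The lowest rung's underside is at z = 265 mm and rungs are spaced 281 mm apart (underside to underside).


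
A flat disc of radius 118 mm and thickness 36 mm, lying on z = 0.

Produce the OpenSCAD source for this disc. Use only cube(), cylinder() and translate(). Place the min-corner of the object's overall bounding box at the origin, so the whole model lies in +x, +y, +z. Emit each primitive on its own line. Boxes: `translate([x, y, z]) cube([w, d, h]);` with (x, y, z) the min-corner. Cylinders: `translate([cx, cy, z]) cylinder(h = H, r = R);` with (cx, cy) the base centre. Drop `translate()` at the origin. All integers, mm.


translate([118, 118, 0]) cylinder(h = 36, r = 118);


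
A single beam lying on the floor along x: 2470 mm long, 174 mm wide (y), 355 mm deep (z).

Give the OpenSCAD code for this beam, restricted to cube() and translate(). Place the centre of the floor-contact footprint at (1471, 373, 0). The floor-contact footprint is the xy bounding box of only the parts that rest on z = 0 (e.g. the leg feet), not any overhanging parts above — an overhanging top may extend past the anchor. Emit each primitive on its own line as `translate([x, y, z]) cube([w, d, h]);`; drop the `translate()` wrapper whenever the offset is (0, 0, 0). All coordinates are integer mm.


translate([236, 286, 0]) cube([2470, 174, 355]);


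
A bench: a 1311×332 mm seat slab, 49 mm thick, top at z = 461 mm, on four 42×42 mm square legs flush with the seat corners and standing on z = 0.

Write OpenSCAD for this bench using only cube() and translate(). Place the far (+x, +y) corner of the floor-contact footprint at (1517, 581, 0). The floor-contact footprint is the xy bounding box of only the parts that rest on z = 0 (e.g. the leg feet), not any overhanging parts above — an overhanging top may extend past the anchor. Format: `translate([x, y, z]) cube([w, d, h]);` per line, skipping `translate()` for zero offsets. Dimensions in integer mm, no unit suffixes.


translate([206, 249, 412]) cube([1311, 332, 49]);
translate([206, 249, 0]) cube([42, 42, 412]);
translate([206, 539, 0]) cube([42, 42, 412]);
translate([1475, 249, 0]) cube([42, 42, 412]);
translate([1475, 539, 0]) cube([42, 42, 412]);


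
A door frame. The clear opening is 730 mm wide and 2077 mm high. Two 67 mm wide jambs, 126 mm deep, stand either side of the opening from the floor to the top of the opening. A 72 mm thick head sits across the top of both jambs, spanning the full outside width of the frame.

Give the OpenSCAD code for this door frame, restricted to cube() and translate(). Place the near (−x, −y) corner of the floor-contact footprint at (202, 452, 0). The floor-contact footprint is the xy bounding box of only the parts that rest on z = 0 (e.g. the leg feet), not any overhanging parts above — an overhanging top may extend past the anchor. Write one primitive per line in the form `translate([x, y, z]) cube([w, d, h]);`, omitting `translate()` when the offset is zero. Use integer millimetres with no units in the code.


translate([202, 452, 0]) cube([67, 126, 2077]);
translate([999, 452, 0]) cube([67, 126, 2077]);
translate([202, 452, 2077]) cube([864, 126, 72]);


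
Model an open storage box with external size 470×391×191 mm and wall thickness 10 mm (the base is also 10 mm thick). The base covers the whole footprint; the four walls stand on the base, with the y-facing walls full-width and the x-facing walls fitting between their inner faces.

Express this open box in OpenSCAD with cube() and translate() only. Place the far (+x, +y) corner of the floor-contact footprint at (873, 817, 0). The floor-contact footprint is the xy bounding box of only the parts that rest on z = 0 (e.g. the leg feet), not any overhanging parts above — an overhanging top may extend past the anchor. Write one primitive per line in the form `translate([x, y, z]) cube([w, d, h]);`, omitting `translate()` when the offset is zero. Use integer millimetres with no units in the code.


translate([403, 426, 0]) cube([470, 391, 10]);
translate([403, 426, 10]) cube([470, 10, 181]);
translate([403, 807, 10]) cube([470, 10, 181]);
translate([403, 436, 10]) cube([10, 371, 181]);
translate([863, 436, 10]) cube([10, 371, 181]);


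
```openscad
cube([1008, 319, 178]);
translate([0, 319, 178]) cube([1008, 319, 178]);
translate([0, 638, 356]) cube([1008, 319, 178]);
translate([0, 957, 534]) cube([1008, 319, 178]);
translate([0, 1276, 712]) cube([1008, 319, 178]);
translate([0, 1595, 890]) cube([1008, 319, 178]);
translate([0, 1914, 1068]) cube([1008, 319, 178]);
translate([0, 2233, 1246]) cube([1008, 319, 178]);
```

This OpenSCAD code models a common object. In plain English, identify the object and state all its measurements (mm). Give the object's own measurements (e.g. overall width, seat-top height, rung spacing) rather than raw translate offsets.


A straight staircase of 8 solid steps. Each step is 1008 mm wide (x), 319 mm deep (y, the going) and 178 mm tall (the rise). The first step rests on the floor; each subsequent step sits one going further in +y and one rise higher in +z, directly behind and above the previous step with no overlap.
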